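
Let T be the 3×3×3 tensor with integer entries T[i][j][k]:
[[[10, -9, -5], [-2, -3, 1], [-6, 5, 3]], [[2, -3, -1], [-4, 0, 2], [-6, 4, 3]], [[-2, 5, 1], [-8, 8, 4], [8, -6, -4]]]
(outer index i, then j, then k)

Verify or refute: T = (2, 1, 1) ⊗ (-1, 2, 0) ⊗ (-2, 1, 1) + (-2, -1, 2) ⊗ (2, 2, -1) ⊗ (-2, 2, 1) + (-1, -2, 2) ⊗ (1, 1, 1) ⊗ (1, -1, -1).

No

Reconstruct entry (0,0,0) from the claimed factors: Σₗ aₗ[0]bₗ[0]cₗ[0] = (2)·(-1)·(-2) + (-2)·(2)·(-2) + (-1)·(1)·(1) = 11, but T[0,0,0] = 10. The claim is false.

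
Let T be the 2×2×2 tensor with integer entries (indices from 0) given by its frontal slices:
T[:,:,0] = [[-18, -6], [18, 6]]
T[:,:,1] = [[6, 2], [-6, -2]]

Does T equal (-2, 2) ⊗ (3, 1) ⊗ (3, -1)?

Reconstruct entrywise from the claimed factors. For example, T[0,0,0] = -18 and Σₗ aₗ[0]bₗ[0]cₗ[0] = (-2)·(3)·(3) = -18; checking all 8 entries, every one matches. The claim holds.

Yes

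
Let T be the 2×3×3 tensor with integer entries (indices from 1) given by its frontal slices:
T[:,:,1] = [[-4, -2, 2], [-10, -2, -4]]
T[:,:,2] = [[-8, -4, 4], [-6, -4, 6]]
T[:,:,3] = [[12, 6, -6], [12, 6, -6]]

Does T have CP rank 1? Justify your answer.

No

The mode-3 unfolding of T (rows indexed by k, columns by (i,j) = (1,1), (1,2), (1,3), (2,1), (2,2), (2,3)) is [[-4, -2, 2, -10, -2, -4], [-8, -4, 4, -6, -4, 6], [12, 6, -6, 12, 6, -6]].
There the 2×2 minor on rows k ∈ {1, 2}, columns (i,j) ∈ {(1,1), (2,1)} is det [[-4, -10], [-8, -6]] = -56 ≠ 0, so this unfolding has rank ≥ 2; CP rank is at least every unfolding rank, so rank(T) ≥ 2.
In particular rank(T) ≥ 2 > 1, so T is not rank-1.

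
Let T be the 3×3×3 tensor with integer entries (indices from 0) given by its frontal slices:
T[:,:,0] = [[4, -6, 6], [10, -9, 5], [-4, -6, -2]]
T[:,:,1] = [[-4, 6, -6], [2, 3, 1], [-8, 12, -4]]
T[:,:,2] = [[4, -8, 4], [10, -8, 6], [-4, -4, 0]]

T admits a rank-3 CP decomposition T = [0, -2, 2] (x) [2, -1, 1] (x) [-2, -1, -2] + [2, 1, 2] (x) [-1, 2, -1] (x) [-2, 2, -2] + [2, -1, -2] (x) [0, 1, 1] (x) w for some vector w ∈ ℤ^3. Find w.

Subtract the known terms from T to get the rank-1 residual R = [2, -1, -2] (x) [0, 1, 1] (x) w, so R[i,j,k] = a[i]·b[j]·w[k]. Pick indices with nonzero a[0]·b[1] = (2)·(1) = 2. Only the fibre through (0,1,·) is needed: R[0,1,:] = T[0,1,:] − Σₗ aₗ[0]bₗ[1]cₗ = [-6, 6, -8] − (0)·(-1)·[-2, -1, -2] − (2)·(2)·[-2, 2, -2] = [2, -2, 0]. Then w[k] = R[0,1,k] / 2 for each k, giving w = [2, -2, 0] / 2 = [1, -1, 0].

w = [1, -1, 0]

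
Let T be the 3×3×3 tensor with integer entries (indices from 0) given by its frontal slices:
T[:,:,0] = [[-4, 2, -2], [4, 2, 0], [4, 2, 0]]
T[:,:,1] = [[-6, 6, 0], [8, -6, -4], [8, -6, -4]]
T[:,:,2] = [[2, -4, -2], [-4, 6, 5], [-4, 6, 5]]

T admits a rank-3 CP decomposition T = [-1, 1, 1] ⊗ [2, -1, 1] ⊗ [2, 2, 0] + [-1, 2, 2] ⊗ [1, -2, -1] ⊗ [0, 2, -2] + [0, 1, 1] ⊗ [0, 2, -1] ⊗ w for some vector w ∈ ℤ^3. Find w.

w = [2, 2, -1]

Subtract the known terms from T to get the rank-1 residual R = [0, 1, 1] ⊗ [0, 2, -1] ⊗ w, so R[i,j,k] = a[i]·b[j]·w[k]. Pick indices with nonzero a[1]·b[1] = (1)·(2) = 2. Only the fibre through (1,1,·) is needed: R[1,1,:] = T[1,1,:] − Σₗ aₗ[1]bₗ[1]cₗ = [2, -6, 6] − (1)·(-1)·[2, 2, 0] − (2)·(-2)·[0, 2, -2] = [4, 4, -2]. Then w[k] = R[1,1,k] / 2 for each k, giving w = [4, 4, -2] / 2 = [2, 2, -1].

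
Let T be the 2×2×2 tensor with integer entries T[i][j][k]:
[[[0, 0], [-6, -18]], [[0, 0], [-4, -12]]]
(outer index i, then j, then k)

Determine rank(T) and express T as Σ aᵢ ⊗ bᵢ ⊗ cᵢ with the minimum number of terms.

Lower bound: T ≠ 0 (e.g. T[0,1,0] = -6), so rank(T) ≥ 1.
Upper bound: if T = a ⊗ b ⊗ c then every fibre of T is a multiple of the corresponding factor, so read the factors off the fibres through the nonzero entry T[0,1,0] = -6.
The mode-1 fibre T[:,1,0] = [-6, -4] gives a = (3, 2) (primitive direction); the mode-2 fibre T[0,:,0] = [0, -6] gives b = (0, 1); then c[k] = T[0,1,k] / (a[0]·b[1]) = [-6, -18] / 3 = (-2, -6).
Expanding (3, 2) ⊗ (0, 1) ⊗ (-2, -6) reproduces all 8 entries of T, so T = (3, 2) ⊗ (0, 1) ⊗ (-2, -6) and rank(T) ≤ 1.
These bounds meet, so rank(T) = 1.

rank(T) = 1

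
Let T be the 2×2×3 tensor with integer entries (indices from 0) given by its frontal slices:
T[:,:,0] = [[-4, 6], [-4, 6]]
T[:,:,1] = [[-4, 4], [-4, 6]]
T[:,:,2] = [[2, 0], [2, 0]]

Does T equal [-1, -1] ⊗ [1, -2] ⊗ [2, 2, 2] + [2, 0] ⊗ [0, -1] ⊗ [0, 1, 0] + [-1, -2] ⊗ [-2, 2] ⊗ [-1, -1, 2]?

No

Reconstruct entry (1,0,0) from the claimed factors: Σₗ aₗ[1]bₗ[0]cₗ[0] = (-1)·(1)·(2) + (0)·(0)·(0) + (-2)·(-2)·(-1) = -6, but T[1,0,0] = -4. The claim is false.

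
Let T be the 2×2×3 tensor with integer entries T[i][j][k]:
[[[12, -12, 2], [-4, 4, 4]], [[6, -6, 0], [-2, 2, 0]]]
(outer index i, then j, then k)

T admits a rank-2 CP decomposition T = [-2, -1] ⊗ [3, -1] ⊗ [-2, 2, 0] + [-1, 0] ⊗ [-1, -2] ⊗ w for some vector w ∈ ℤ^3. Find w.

Subtract the known terms from T to get the rank-1 residual R = [-1, 0] ⊗ [-1, -2] ⊗ w, so R[i,j,k] = a[i]·b[j]·w[k]. Pick indices with nonzero a[0]·b[0] = (-1)·(-1) = 1. Only the fibre through (0,0,·) is needed: R[0,0,:] = T[0,0,:] − Σₗ aₗ[0]bₗ[0]cₗ = [12, -12, 2] − (-2)·(3)·[-2, 2, 0] = [0, 0, 2]. Then w[k] = R[0,0,k] / 1 for each k, giving w = [0, 0, 2] / 1 = [0, 0, 2].

w = [0, 0, 2]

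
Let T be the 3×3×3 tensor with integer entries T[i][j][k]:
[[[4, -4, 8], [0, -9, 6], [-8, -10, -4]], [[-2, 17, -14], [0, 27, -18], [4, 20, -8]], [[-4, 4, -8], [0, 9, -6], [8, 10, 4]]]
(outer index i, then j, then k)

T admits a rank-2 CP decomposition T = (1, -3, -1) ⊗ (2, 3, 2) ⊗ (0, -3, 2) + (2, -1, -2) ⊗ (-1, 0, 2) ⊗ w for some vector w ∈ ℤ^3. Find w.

w = (-2, -1, -2)

Subtract the known terms from T to get the rank-1 residual R = (2, -1, -2) ⊗ (-1, 0, 2) ⊗ w, so R[i,j,k] = a[i]·b[j]·w[k]. Pick indices with nonzero a[0]·b[0] = (2)·(-1) = -2. Only the fibre through (0,0,·) is needed: R[0,0,:] = T[0,0,:] − Σₗ aₗ[0]bₗ[0]cₗ = [4, -4, 8] − (1)·(2)·(0, -3, 2) = [4, 2, 4]. Then w[k] = R[0,0,k] / -2 for each k, giving w = [4, 2, 4] / -2 = (-2, -1, -2).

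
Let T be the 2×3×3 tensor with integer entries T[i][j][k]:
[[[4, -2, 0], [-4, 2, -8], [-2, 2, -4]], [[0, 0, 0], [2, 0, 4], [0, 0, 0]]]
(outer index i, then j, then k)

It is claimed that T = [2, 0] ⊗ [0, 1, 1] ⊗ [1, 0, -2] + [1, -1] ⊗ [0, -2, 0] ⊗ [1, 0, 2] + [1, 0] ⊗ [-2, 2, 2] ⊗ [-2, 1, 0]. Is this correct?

Reconstruct entrywise from the claimed factors. For example, T[0,0,0] = 4 and Σₗ aₗ[0]bₗ[0]cₗ[0] = (2)·(0)·(1) + (1)·(0)·(1) + (1)·(-2)·(-2) = 4; checking all 18 entries, every one matches. The claim holds.

Yes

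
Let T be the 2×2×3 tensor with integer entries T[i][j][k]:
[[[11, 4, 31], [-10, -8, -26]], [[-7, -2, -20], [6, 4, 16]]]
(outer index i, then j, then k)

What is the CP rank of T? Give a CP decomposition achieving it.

rank(T) = 2

Lower bound: the mode-3 unfolding of T (rows indexed by k, columns by (i,j) = (0,0), (0,1), (1,0), (1,1)) is [[11, -10, -7, 6], [4, -8, -2, 4], [31, -26, -20, 16]].
There the 2×2 minor on rows k ∈ {0, 1}, columns (i,j) ∈ {(0,0), (0,1)} is det [[11, -10], [4, -8]] = -48 ≠ 0, so this unfolding has rank ≥ 2; CP rank is at least every unfolding rank, so rank(T) ≥ 2. (Unfolding ranks only ever bound the CP rank from below — rank(T) can be strictly larger than all of them — so the matching upper bound has to come from an explicit 2-term decomposition.)
Upper bound — finding two terms. Write S_k = T[:,:,k] for the frontal slices: S₀ = [[11, -10], [-7, 6]], S₁ = [[4, -8], [-2, 4]], S₂ = [[31, -26], [-20, 16]].
If T = a₁ ⊗ b₁ ⊗ c₁ + a₂ ⊗ b₂ ⊗ c₂ then each S_k = c₁[k]·a₁b₁ᵀ + c₂[k]·a₂b₂ᵀ. S₀ and S₁ are linearly independent, so a₁b₁ᵀ and a₂b₂ᵀ must span the same plane of matrices: they are the rank-1 matrices of the form x·S₀ + y·S₁.
det(x·S₀ + y·S₁) is −4·x² − 8·xy = (-4)·(x + 2·y)(x), vanishing at (x:y) = (2:-1) and (0:1).
M₁ = 2·S₀ − S₁ = [[18, -12], [-12, 8]] = 2·[3, -2][3, -2]ᵀ and M₂ = S₁ = [[4, -8], [-2, 4]] = 2·[2, -1][1, -2]ᵀ, so take a₁ = [3, -2], b₁ = [3, -2], a₂ = [2, -1], b₂ = [1, -2].
Each slice is an integer combination of E₁ = a₁b₁ᵀ and E₂ = a₂b₂ᵀ: S₀ = E₁ + E₂, S₁ = 2·E₂, S₂ = 3·E₁ + 2·E₂; reading off coefficients, c₁ = [1, 0, 3] and c₂ = [1, 2, 2].
Hence T = [3, -2] ⊗ [3, -2] ⊗ [1, 0, 3] + [2, -1] ⊗ [1, -2] ⊗ [1, 2, 2], so rank(T) ≤ 2.
These bounds meet, so rank(T) = 2.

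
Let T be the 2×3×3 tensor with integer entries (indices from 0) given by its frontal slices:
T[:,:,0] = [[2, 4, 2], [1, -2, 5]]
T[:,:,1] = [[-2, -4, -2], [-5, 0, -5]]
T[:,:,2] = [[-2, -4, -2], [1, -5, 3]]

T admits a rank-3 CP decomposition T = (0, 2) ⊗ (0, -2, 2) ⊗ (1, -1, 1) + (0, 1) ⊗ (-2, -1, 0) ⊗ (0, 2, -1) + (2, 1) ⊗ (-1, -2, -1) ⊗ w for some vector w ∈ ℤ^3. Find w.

Subtract the known terms from T to get the rank-1 residual R = (2, 1) ⊗ (-1, -2, -1) ⊗ w, so R[i,j,k] = a[i]·b[j]·w[k]. Pick indices with nonzero a[0]·b[0] = (2)·(-1) = -2. Only the fibre through (0,0,·) is needed: R[0,0,:] = T[0,0,:] − Σₗ aₗ[0]bₗ[0]cₗ = [2, -2, -2] − (0)·(0)·(1, -1, 1) − (0)·(-2)·(0, 2, -1) = [2, -2, -2]. Then w[k] = R[0,0,k] / -2 for each k, giving w = [2, -2, -2] / -2 = (-1, 1, 1).

w = (-1, 1, 1)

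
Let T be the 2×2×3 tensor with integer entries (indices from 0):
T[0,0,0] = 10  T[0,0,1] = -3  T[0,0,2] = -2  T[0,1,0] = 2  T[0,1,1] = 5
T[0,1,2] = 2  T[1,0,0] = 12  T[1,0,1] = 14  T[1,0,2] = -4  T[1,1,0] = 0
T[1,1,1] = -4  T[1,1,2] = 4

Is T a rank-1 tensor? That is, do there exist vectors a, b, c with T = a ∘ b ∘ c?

The mode-3 unfolding of T (rows indexed by k, columns by (i,j) = (0,0), (0,1), (1,0), (1,1)) is [[10, 2, 12, 0], [-3, 5, 14, -4], [-2, 2, -4, 4]].
There the 3×3 minor on rows k ∈ {0, 1, 2}, columns (i,j) ∈ {(0,0), (0,1), (1,0)} is det [[10, 2, 12], [-3, 5, 14], [-2, 2, -4]] = -512 ≠ 0, so this unfolding has rank ≥ 3; CP rank is at least every unfolding rank, so rank(T) ≥ 3.
In particular rank(T) ≥ 3 > 1, so T is not rank-1.

No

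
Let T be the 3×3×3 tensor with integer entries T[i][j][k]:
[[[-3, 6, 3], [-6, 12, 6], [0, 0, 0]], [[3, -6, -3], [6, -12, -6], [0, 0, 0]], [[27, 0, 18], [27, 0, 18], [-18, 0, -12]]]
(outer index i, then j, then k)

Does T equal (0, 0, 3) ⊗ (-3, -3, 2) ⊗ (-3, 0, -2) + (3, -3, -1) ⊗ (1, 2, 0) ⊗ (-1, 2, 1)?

Reconstruct entry (2,0,0) from the claimed factors: Σₗ aₗ[2]bₗ[0]cₗ[0] = (3)·(-3)·(-3) + (-1)·(1)·(-1) = 28, but T[2,0,0] = 27. The claim is false.

No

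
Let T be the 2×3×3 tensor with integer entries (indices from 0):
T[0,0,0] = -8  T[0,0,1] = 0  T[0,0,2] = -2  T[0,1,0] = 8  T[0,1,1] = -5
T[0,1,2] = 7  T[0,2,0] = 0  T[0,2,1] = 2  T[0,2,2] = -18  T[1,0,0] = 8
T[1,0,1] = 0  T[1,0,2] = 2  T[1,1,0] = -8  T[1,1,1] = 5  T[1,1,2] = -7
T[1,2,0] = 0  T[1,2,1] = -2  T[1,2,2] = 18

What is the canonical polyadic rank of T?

Lower bound: the mode-2 unfolding of T (rows indexed by j, columns by (i,k) = (0,0), (0,1), (0,2), (1,0), (1,1), (1,2)) is [[-8, 0, -2, 8, 0, 2], [8, -5, 7, -8, 5, -7], [0, 2, -18, 0, -2, 18]].
There the 3×3 minor on rows j ∈ {0, 1, 2}, columns (i,k) ∈ {(0,0), (0,1), (0,2)} is det [[-8, 0, -2], [8, -5, 7], [0, 2, -18]] = -640 ≠ 0, so this unfolding has rank ≥ 3; CP rank is at least every unfolding rank, so rank(T) ≥ 3. (This is only a lower bound: in general the CP rank may exceed every unfolding rank, so we still need to exhibit 3 rank-1 terms summing to T.)
Upper bound: T is a sum of 3 rank-1 terms, T = [1, -1] ∘ [1, -2, 2] ∘ [-4, 2, -4] + [1, -1] ∘ [1, 0, -2] ∘ [-4, 0, 4] + [1, -1] ∘ [2, 1, 2] ∘ [0, -1, -1] (written with every a and b primitive with positive leading entry and the scale carried by c; CP decompositions are not unique, and this one is verified by expanding entrywise), so rank(T) ≤ 3.
These bounds meet, so rank(T) = 3.

3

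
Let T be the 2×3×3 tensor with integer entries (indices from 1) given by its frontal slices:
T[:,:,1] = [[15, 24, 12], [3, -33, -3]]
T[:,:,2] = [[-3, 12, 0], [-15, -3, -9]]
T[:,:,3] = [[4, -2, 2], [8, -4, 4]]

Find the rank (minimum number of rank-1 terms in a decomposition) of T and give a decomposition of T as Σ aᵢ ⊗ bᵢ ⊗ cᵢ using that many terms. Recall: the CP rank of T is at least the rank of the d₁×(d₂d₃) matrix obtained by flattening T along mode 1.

rank(T) = 2

Lower bound: in the mode-1 unfolding of T (rows indexed by i, columns by (j,k)) the 2×2 minor on rows i ∈ {1, 2}, columns (j,k) ∈ {(1,1), (1,2)} is det [[15, -3], [3, -15]] = -216 ≠ 0, so that unfolding has rank ≥ 2 and hence rank(T) ≥ 2 (CP rank is at least every unfolding rank, though it can be larger).
Upper bound: with S_k = T[:,:,k], the two rank-1 terms a₁b₁ᵀ, a₂b₂ᵀ are the rank-1 members of the pencil x·S₁ + y·S₂.
The 2×2 minor of x·S₁ + y·S₂ on rows {1,2}, columns {1,2} is −567·x² + 378·xy + 189·y² = (-189)·(x − y)(3·x + y), vanishing at (x:y) = (1:1) and (1:-3).
M₁ = S₁ + S₂ = [[12, 36, 12], [-12, -36, -12]] = 12·[1, -1][1, 3, 1]ᵀ and M₂ = S₁ − 3·S₂ = [[24, -12, 12], [48, -24, 24]] = 12·[1, 2][2, -1, 1]ᵀ, so take a₁ = [1, -1], b₁ = [1, 3, 1], a₂ = [1, 2], b₂ = [2, -1, 1].
Each slice is an integer combination of E₁ = a₁b₁ᵀ and E₂ = a₂b₂ᵀ: S₁ = 9·E₁ + 3·E₂, S₂ = 3·E₁ − 3·E₂, S₃ = 2·E₂; reading off coefficients, c₁ = [9, 3, 0] and c₂ = [3, -3, 2].
Hence T = [1, -1] ⊗ [1, 3, 1] ⊗ [9, 3, 0] + [1, 2] ⊗ [2, -1, 1] ⊗ [3, -3, 2], so rank(T) ≤ 2.
These bounds meet, so rank(T) = 2.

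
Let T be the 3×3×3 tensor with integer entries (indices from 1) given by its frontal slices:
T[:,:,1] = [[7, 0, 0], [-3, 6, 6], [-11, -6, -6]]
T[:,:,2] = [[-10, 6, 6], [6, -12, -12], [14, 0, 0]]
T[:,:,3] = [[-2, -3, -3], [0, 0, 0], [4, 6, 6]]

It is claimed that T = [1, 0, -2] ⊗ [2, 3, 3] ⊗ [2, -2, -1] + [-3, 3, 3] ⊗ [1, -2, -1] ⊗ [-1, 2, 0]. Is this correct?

No

Reconstruct entry (1,3,1) from the claimed factors: Σₗ aₗ[1]bₗ[3]cₗ[1] = (1)·(3)·(2) + (-3)·(-1)·(-1) = 3, but T[1,3,1] = 0. The claim is false.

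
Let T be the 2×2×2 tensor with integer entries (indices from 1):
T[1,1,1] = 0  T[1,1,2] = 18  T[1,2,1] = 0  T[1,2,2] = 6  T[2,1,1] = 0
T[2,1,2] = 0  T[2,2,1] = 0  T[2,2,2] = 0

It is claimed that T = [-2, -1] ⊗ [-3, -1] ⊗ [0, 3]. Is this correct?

Reconstruct entry (2,1,2) from the claimed factors: Σₗ aₗ[2]bₗ[1]cₗ[2] = (-1)·(-3)·(3) = 9, but T[2,1,2] = 0. The claim is false.

No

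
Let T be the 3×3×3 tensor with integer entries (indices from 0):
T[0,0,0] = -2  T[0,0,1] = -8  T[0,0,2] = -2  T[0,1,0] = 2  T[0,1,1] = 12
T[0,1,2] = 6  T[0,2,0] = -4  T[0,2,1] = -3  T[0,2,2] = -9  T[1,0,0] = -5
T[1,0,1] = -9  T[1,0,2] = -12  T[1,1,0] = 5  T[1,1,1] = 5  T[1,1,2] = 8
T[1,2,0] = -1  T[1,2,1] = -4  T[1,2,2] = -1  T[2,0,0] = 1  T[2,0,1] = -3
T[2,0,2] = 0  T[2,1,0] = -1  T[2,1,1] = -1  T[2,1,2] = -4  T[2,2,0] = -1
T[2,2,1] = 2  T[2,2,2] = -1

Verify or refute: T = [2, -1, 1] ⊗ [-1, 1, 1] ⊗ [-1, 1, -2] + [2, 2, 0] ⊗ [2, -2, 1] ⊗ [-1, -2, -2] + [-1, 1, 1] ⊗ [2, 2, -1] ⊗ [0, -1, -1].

Reconstruct entrywise from the claimed factors. For example, T[2,1,2] = -4 and Σₗ aₗ[2]bₗ[1]cₗ[2] = (1)·(1)·(-2) + (0)·(-2)·(-2) + (1)·(2)·(-1) = -4; checking all 27 entries, every one matches. The claim holds.

Yes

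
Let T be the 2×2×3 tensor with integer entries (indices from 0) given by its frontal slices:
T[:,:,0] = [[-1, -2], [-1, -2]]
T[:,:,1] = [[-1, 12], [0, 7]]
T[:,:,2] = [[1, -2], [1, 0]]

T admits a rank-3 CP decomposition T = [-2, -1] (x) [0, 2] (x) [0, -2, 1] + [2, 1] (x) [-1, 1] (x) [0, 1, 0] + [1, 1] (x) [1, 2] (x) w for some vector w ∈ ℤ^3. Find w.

Subtract the known terms from T to get the rank-1 residual R = [1, 1] (x) [1, 2] (x) w, so R[i,j,k] = a[i]·b[j]·w[k]. Pick indices with nonzero a[0]·b[0] = (1)·(1) = 1. Only the fibre through (0,0,·) is needed: R[0,0,:] = T[0,0,:] − Σₗ aₗ[0]bₗ[0]cₗ = [-1, -1, 1] − (-2)·(0)·[0, -2, 1] − (2)·(-1)·[0, 1, 0] = [-1, 1, 1]. Then w[k] = R[0,0,k] / 1 for each k, giving w = [-1, 1, 1] / 1 = [-1, 1, 1].

w = [-1, 1, 1]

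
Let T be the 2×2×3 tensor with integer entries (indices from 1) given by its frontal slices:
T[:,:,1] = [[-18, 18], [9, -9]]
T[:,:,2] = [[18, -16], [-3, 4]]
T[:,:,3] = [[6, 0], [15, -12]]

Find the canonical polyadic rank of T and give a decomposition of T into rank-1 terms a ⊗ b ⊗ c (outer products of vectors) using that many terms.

Lower bound: the mode-3 unfolding of T (rows indexed by k, columns by (i,j) = (1,1), (1,2), (2,1), (2,2)) is [[-18, 18, 9, -9], [18, -16, -3, 4], [6, 0, 15, -12]].
There the 2×2 minor on rows k ∈ {1, 2}, columns (i,j) ∈ {(1,1), (1,2)} is det [[-18, 18], [18, -16]] = -36 ≠ 0, so this unfolding has rank ≥ 2; CP rank is at least every unfolding rank, so rank(T) ≥ 2. (Unfolding ranks only ever bound the CP rank from below — rank(T) can be strictly larger than all of them — so the matching upper bound has to come from an explicit 2-term decomposition.)
Upper bound — finding two terms. Write S_k = T[:,:,k] for the frontal slices: S₁ = [[-18, 18], [9, -9]], S₂ = [[18, -16], [-3, 4]], S₃ = [[6, 0], [15, -12]].
If T = a₁ ⊗ b₁ ⊗ c₁ + a₂ ⊗ b₂ ⊗ c₂ then each S_k = c₁[k]·a₁b₁ᵀ + c₂[k]·a₂b₂ᵀ. S₁ and S₂ are linearly independent, so a₁b₁ᵀ and a₂b₂ᵀ must span the same plane of matrices: they are the rank-1 matrices of the form x·S₁ + y·S₂.
det(x·S₁ + y·S₂) is −36·xy + 24·y² = (-12)·(3·x − 2·y)(y), vanishing at (x:y) = (2:3) and (1:0).
M₁ = 2·S₁ + 3·S₂ = [[18, -12], [9, -6]] = 3·(2, 1)(3, -2)ᵀ and M₂ = S₁ = [[-18, 18], [9, -9]] = (-9)·(2, -1)(1, -1)ᵀ, so take a₁ = (2, 1), b₁ = (3, -2), a₂ = (2, -1), b₂ = (1, -1).
Each slice is an integer combination of E₁ = a₁b₁ᵀ and E₂ = a₂b₂ᵀ: S₁ = −9·E₂, S₂ = E₁ + 6·E₂, S₃ = 3·E₁ − 6·E₂; reading off coefficients, c₁ = (0, 1, 3) and c₂ = (-9, 6, -6).
Hence T = (2, 1) ⊗ (3, -2) ⊗ (0, 1, 3) + (2, -1) ⊗ (1, -1) ⊗ (-9, 6, -6), so rank(T) ≤ 2.
These bounds meet, so rank(T) = 2.

rank(T) = 2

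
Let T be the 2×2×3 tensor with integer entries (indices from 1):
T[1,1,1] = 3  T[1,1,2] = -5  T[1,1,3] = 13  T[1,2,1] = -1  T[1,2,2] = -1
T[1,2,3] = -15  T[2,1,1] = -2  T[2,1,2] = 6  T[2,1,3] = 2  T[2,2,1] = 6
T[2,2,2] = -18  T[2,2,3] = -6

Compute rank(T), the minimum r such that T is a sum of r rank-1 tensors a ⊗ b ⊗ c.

2

Lower bound: the mode-3 unfolding of T (rows indexed by k, columns by (i,j) = (1,1), (1,2), (2,1), (2,2)) is [[3, -1, -2, 6], [-5, -1, 6, -18], [13, -15, 2, -6]].
There the 2×2 minor on rows k ∈ {1, 2}, columns (i,j) ∈ {(1,1), (1,2)} is det [[3, -1], [-5, -1]] = -8 ≠ 0, so this unfolding has rank ≥ 2; CP rank is at least every unfolding rank, so rank(T) ≥ 2. (Flattening ranks never certify an upper bound on CP rank; for that we must actually write T with 2 rank-1 terms.)
Upper bound — finding two terms. Write S_k = T[:,:,k] for the frontal slices: S₁ = [[3, -1], [-2, 6]], S₂ = [[-5, -1], [6, -18]], S₃ = [[13, -15], [2, -6]].
If T = a₁ ⊗ b₁ ⊗ c₁ + a₂ ⊗ b₂ ⊗ c₂ then each S_k = c₁[k]·a₁b₁ᵀ + c₂[k]·a₂b₂ᵀ. S₁ and S₂ are linearly independent, so a₁b₁ᵀ and a₂b₂ᵀ must span the same plane of matrices: they are the rank-1 matrices of the form x·S₁ + y·S₂.
det(x·S₁ + y·S₂) is 16·x² − 80·xy + 96·y² = 16·(x − 3·y)(x − 2·y), vanishing at (x:y) = (3:1) and (2:1).
M₁ = 3·S₁ + S₂ = [[4, -4], [0, 0]] = 4·(1, 0)(1, -1)ᵀ and M₂ = 2·S₁ + S₂ = [[1, -3], [2, -6]] = (1, 2)(1, -3)ᵀ, so take a₁ = (1, 0), b₁ = (1, -1), a₂ = (1, 2), b₂ = (1, -3).
Each slice is an integer combination of E₁ = a₁b₁ᵀ and E₂ = a₂b₂ᵀ: S₁ = 4·E₁ − E₂, S₂ = −8·E₁ + 3·E₂, S₃ = 12·E₁ + E₂; reading off coefficients, c₁ = (4, -8, 12) and c₂ = (-1, 3, 1).
Hence T = (1, 0) ⊗ (1, -1) ⊗ (4, -8, 12) + (1, 2) ⊗ (1, -3) ⊗ (-1, 3, 1), so rank(T) ≤ 2.
These bounds meet, so rank(T) = 2.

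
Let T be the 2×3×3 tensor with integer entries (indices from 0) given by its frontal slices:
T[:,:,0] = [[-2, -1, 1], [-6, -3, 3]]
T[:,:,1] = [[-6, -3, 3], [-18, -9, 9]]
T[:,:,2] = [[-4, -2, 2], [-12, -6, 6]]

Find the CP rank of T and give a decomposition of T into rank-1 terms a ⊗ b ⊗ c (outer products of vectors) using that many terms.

Lower bound: T ≠ 0 (e.g. T[0,0,0] = -2), so rank(T) ≥ 1.
Upper bound: if T = a ⊗ b ⊗ c then every fibre of T is a multiple of the corresponding factor, so read the factors off the fibres through the nonzero entry T[0,0,0] = -2.
The mode-1 fibre T[:,0,0] = [-2, -6] gives a = [1, 3] (primitive direction); the mode-2 fibre T[0,:,0] = [-2, -1, 1] gives b = [2, 1, -1]; then c[k] = T[0,0,k] / (a[0]·b[0]) = [-2, -6, -4] / 2 = [-1, -3, -2].
Expanding [1, 3] ⊗ [2, 1, -1] ⊗ [-1, -3, -2] reproduces all 18 entries of T, so T = [1, 3] ⊗ [2, 1, -1] ⊗ [-1, -3, -2] and rank(T) ≤ 1.
These bounds meet, so rank(T) = 1.

rank(T) = 1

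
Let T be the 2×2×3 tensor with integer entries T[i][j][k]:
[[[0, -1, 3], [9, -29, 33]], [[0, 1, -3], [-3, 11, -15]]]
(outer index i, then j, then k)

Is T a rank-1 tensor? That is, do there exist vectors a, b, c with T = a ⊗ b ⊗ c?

No

The mode-3 unfolding of T (rows indexed by k, columns by (i,j) = (0,0), (0,1), (1,0), (1,1)) is [[0, 9, 0, -3], [-1, -29, 1, 11], [3, 33, -3, -15]].
There the 2×2 minor on rows k ∈ {0, 1}, columns (i,j) ∈ {(0,0), (0,1)} is det [[0, 9], [-1, -29]] = 9 ≠ 0, so this unfolding has rank ≥ 2; CP rank is at least every unfolding rank, so rank(T) ≥ 2.
In particular rank(T) ≥ 2 > 1, so T is not rank-1.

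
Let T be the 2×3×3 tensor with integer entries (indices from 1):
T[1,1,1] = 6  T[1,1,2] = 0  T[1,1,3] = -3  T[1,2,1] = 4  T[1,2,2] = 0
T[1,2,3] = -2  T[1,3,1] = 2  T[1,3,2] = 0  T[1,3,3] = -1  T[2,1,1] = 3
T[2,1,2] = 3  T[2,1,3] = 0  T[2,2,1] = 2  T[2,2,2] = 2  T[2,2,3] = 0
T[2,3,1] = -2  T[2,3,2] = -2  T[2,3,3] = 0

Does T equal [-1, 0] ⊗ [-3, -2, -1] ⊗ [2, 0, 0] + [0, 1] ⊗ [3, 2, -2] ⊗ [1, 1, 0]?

Reconstruct entry (1,1,3) from the claimed factors: Σₗ aₗ[1]bₗ[1]cₗ[3] = (-1)·(-3)·(0) + (0)·(3)·(0) = 0, but T[1,1,3] = -3. The claim is false.

No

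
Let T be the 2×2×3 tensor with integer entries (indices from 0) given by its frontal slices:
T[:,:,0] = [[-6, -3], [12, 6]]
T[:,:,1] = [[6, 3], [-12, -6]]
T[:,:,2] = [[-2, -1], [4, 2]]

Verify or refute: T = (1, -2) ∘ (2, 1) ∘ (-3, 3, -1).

Reconstruct entrywise from the claimed factors. For example, T[1,1,0] = 6 and Σₗ aₗ[1]bₗ[1]cₗ[0] = (-2)·(1)·(-3) = 6; checking all 12 entries, every one matches. The claim holds.

Yes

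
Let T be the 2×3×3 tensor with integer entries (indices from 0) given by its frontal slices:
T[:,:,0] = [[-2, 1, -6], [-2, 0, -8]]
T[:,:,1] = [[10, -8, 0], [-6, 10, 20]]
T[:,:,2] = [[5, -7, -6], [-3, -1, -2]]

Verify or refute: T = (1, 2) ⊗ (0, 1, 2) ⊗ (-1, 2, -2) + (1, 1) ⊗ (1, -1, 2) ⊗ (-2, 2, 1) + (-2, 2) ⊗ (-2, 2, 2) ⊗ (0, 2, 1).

Reconstruct entrywise from the claimed factors. For example, T[1,0,2] = -3 and Σₗ aₗ[1]bₗ[0]cₗ[2] = (2)·(0)·(-2) + (1)·(1)·(1) + (2)·(-2)·(1) = -3; checking all 18 entries, every one matches. The claim holds.

Yes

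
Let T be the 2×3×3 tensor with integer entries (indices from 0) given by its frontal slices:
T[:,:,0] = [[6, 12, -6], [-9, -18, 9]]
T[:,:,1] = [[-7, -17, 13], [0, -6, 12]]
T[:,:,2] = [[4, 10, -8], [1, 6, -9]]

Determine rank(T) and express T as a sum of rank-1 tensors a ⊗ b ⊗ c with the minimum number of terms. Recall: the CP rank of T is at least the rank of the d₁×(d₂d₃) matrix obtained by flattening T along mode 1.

rank(T) = 2

Lower bound: the mode-1 unfolding of T (rows indexed by i, columns by (j,k) = (0,0), (0,1), (0,2), (1,0), (1,1), (1,2), (2,0), (2,1), (2,2)) is [[6, -7, 4, 12, -17, 10, -6, 13, -8], [-9, 0, 1, -18, -6, 6, 9, 12, -9]].
There the 2×2 minor on rows i ∈ {0, 1}, columns (j,k) ∈ {(0,0), (0,1)} is det [[6, -7], [-9, 0]] = -63 ≠ 0, so this unfolding has rank ≥ 2; CP rank is at least every unfolding rank, so rank(T) ≥ 2. (Unfolding ranks only ever bound the CP rank from below — rank(T) can be strictly larger than all of them — so the matching upper bound has to come from an explicit 2-term decomposition.)
Upper bound — finding two terms. Write S_k = T[:,:,k] for the frontal slices: S₀ = [[6, 12, -6], [-9, -18, 9]], S₁ = [[-7, -17, 13], [0, -6, 12]], S₂ = [[4, 10, -8], [1, 6, -9]].
If T = a₁ ⊗ b₁ ⊗ c₁ + a₂ ⊗ b₂ ⊗ c₂ then each S_k = c₁[k]·a₁b₁ᵀ + c₂[k]·a₂b₂ᵀ. S₀ and S₁ are linearly independent, so a₁b₁ᵀ and a₂b₂ᵀ must span the same plane of matrices: they are the rank-1 matrices of the form x·S₀ + y·S₁.
The 2×2 minor of x·S₀ + y·S₁ on rows {0,1}, columns {0,1} is −63·xy + 42·y² = (-21)·(3·x − 2·y)(y), vanishing at (x:y) = (2:3) and (1:0).
M₁ = 2·S₀ + 3·S₁ = [[-9, -27, 27], [-18, -54, 54]] = (-9)·(1, 2)(1, 3, -3)ᵀ and M₂ = S₀ = [[6, 12, -6], [-9, -18, 9]] = 3·(2, -3)(1, 2, -1)ᵀ, so take a₁ = (1, 2), b₁ = (1, 3, -3), a₂ = (2, -3), b₂ = (1, 2, -1).
Each slice is an integer combination of E₁ = a₁b₁ᵀ and E₂ = a₂b₂ᵀ: S₀ = 3·E₂, S₁ = −3·E₁ − 2·E₂, S₂ = 2·E₁ + E₂; reading off coefficients, c₁ = (0, -3, 2) and c₂ = (3, -2, 1).
Hence T = (1, 2) ⊗ (1, 3, -3) ⊗ (0, -3, 2) + (2, -3) ⊗ (1, 2, -1) ⊗ (3, -2, 1), so rank(T) ≤ 2.
These bounds meet, so rank(T) = 2.
Check entry T[0,0,0] = 6: (1)·(1)·(0) + (2)·(1)·(3) = 6.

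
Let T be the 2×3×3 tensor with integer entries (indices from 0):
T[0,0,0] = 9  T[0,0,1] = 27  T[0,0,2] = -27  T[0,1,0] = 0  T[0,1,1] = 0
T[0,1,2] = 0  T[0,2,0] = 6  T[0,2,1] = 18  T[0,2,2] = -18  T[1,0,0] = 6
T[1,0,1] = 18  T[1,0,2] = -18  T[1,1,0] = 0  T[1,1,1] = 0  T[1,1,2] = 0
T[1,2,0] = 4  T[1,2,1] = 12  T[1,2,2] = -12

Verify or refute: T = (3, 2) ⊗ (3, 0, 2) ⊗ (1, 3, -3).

Yes

Reconstruct entrywise from the claimed factors. For example, T[1,1,1] = 0 and Σₗ aₗ[1]bₗ[1]cₗ[1] = (2)·(0)·(3) = 0; checking all 18 entries, every one matches. The claim holds.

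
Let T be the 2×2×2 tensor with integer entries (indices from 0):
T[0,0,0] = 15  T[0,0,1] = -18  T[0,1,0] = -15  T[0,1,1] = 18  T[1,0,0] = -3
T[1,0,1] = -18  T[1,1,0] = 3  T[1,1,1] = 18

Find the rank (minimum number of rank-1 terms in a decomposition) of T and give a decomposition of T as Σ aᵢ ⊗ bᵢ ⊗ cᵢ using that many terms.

Lower bound: the mode-1 unfolding of T (rows indexed by i, columns by (j,k) = (0,0), (0,1), (1,0), (1,1)) is [[15, -18, -15, 18], [-3, -18, 3, 18]].
There the 2×2 minor on rows i ∈ {0, 1}, columns (j,k) ∈ {(0,0), (0,1)} is det [[15, -18], [-3, -18]] = -324 ≠ 0, so this unfolding has rank ≥ 2; CP rank is at least every unfolding rank, so rank(T) ≥ 2. (Unfolding ranks only ever bound the CP rank from below — rank(T) can be strictly larger than all of them — so the matching upper bound has to come from an explicit 2-term decomposition.)
Upper bound — finding two terms. Every mode-2 slice of T is a multiple of one matrix: T[:,j,:] = b[j]·M with b = [1, -1] and M = [[15, -18], [-3, -18]] (rows indexed by i, columns by k). So it suffices to write M as a sum of two rank-1 matrices.
Splitting M by its rows (i = 0, 1), M = [1, 0][15, -18]ᵀ + [0, 1][-3, -18]ᵀ.
Hence T = [1, 0] ⊗ [1, -1] ⊗ [15, -18] + [0, 1] ⊗ [1, -1] ⊗ [-3, -18], so rank(T) ≤ 2.
These bounds meet, so rank(T) = 2.

rank(T) = 2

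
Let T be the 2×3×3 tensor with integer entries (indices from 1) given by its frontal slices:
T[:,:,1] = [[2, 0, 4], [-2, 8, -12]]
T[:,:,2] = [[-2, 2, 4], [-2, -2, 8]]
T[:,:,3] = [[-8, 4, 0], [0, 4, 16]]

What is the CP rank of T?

3

Lower bound: the mode-3 unfolding of T (rows indexed by k, columns by (i,j) = (1,1), (1,2), (1,3), (2,1), (2,2), (2,3)) is [[2, 0, 4, -2, 8, -12], [-2, 2, 4, -2, -2, 8], [-8, 4, 0, 0, 4, 16]].
There the 3×3 minor on rows k ∈ {1, 2, 3}, columns (i,j) ∈ {(1,1), (1,2), (2,2)} is det [[2, 0, 8], [-2, 2, -2], [-8, 4, 4]] = 96 ≠ 0, so this unfolding has rank ≥ 3; CP rank is at least every unfolding rank, so rank(T) ≥ 3. (Flattening ranks never certify an upper bound on CP rank; for that we must actually write T with 3 rank-1 terms.)
Upper bound: T is a sum of 3 rank-1 terms, T = [0, 1] ⊗ [0, 1, -1] ⊗ [8, -4, 0] + [1, -1] ⊗ [1, 0, 2] ⊗ [2, 0, -4] + [1, 1] ⊗ [1, -1, -2] ⊗ [0, -2, -4] (one valid choice — decompositions are not unique — normalised so each a, b is primitive with positive first nonzero entry; check it by expanding all entries), so rank(T) ≤ 3.
These bounds meet, so rank(T) = 3.
Check entry T[1,3,2] = 4: (0)·(-1)·(-4) + (1)·(2)·(0) + (1)·(-2)·(-2) = 4.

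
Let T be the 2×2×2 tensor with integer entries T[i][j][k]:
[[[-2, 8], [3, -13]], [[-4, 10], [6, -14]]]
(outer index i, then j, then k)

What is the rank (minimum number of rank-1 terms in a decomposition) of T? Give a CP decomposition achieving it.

Lower bound: the mode-3 unfolding of T (rows indexed by k, columns by (i,j) = (0,0), (0,1), (1,0), (1,1)) is [[-2, 3, -4, 6], [8, -13, 10, -14]].
There the 2×2 minor on rows k ∈ {0, 1}, columns (i,j) ∈ {(0,0), (0,1)} is det [[-2, 3], [8, -13]] = 2 ≠ 0, so this unfolding has rank ≥ 2; CP rank is at least every unfolding rank, so rank(T) ≥ 2. (This is only a lower bound: in general the CP rank may exceed every unfolding rank, so we still need to exhibit 2 rank-1 terms summing to T.)
Upper bound — finding two terms. Write S_k = T[:,:,k] for the frontal slices: S₀ = [[-2, 3], [-4, 6]], S₁ = [[8, -13], [10, -14]].
If T = a₁ ⊗ b₁ ⊗ c₁ + a₂ ⊗ b₂ ⊗ c₂ then each S_k = c₁[k]·a₁b₁ᵀ + c₂[k]·a₂b₂ᵀ. S₀ and S₁ are linearly independent, so a₁b₁ᵀ and a₂b₂ᵀ must span the same plane of matrices: they are the rank-1 matrices of the form x·S₀ + y·S₁.
det(x·S₀ + y·S₁) is −6·xy + 18·y² = (-6)·(x − 3·y)(y), vanishing at (x:y) = (3:1) and (1:0).
M₁ = 3·S₀ + S₁ = [[2, -4], [-2, 4]] = 2·[1, -1][1, -2]ᵀ and M₂ = S₀ = [[-2, 3], [-4, 6]] = −[1, 2][2, -3]ᵀ, so take a₁ = [1, -1], b₁ = [1, -2], a₂ = [1, 2], b₂ = [2, -3].
Each slice is an integer combination of E₁ = a₁b₁ᵀ and E₂ = a₂b₂ᵀ: S₀ = −E₂, S₁ = 2·E₁ + 3·E₂; reading off coefficients, c₁ = [0, 2] and c₂ = [-1, 3].
Hence T = [1, -1] ⊗ [1, -2] ⊗ [0, 2] + [1, 2] ⊗ [2, -3] ⊗ [-1, 3], so rank(T) ≤ 2.
These bounds meet, so rank(T) = 2.

rank(T) = 2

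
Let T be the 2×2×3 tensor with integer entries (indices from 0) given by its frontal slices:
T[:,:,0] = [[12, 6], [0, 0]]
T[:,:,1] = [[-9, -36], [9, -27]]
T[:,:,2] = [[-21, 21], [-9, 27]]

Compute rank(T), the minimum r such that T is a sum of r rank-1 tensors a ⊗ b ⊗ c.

Lower bound: the mode-2 unfolding of T (rows indexed by j, columns by (i,k) = (0,0), (0,1), (0,2), (1,0), (1,1), (1,2)) is [[12, -9, -21, 0, 9, -9], [6, -36, 21, 0, -27, 27]].
There the 2×2 minor on rows j ∈ {0, 1}, columns (i,k) ∈ {(0,0), (0,1)} is det [[12, -9], [6, -36]] = -378 ≠ 0, so this unfolding has rank ≥ 2; CP rank is at least every unfolding rank, so rank(T) ≥ 2. (This is only a lower bound: in general the CP rank may exceed every unfolding rank, so we still need to exhibit 2 rank-1 terms summing to T.)
Upper bound — finding two terms. Write S_k = T[:,:,k] for the frontal slices: S₀ = [[12, 6], [0, 0]], S₁ = [[-9, -36], [9, -27]], S₂ = [[-21, 21], [-9, 27]].
If T = a₁ ⊗ b₁ ⊗ c₁ + a₂ ⊗ b₂ ⊗ c₂ then each S_k = c₁[k]·a₁b₁ᵀ + c₂[k]·a₂b₂ᵀ. S₀ and S₁ are linearly independent, so a₁b₁ᵀ and a₂b₂ᵀ must span the same plane of matrices: they are the rank-1 matrices of the form x·S₀ + y·S₁.
det(x·S₀ + y·S₁) is −378·xy + 567·y² = (-189)·(2·x − 3·y)(y), vanishing at (x:y) = (3:2) and (1:0).
M₁ = 3·S₀ + 2·S₁ = [[18, -54], [18, -54]] = 18·[1, 1][1, -3]ᵀ and M₂ = S₀ = [[12, 6], [0, 0]] = 6·[1, 0][2, 1]ᵀ, so take a₁ = [1, 1], b₁ = [1, -3], a₂ = [1, 0], b₂ = [2, 1].
Each slice is an integer combination of E₁ = a₁b₁ᵀ and E₂ = a₂b₂ᵀ: S₀ = 6·E₂, S₁ = 9·E₁ − 9·E₂, S₂ = −9·E₁ − 6·E₂; reading off coefficients, c₁ = [0, 9, -9] and c₂ = [6, -9, -6].
Hence T = [1, 1] ⊗ [1, -3] ⊗ [0, 9, -9] + [1, 0] ⊗ [2, 1] ⊗ [6, -9, -6], so rank(T) ≤ 2.
These bounds meet, so rank(T) = 2.

2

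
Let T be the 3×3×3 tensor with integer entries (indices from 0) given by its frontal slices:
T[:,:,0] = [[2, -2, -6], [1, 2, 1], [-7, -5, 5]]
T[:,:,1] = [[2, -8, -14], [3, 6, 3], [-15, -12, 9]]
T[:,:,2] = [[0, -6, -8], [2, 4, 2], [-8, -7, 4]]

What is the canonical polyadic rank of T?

2

Lower bound: the mode-1 unfolding of T (rows indexed by i, columns by (j,k) = (0,0), (0,1), (0,2), (1,0), (1,1), (1,2), (2,0), (2,1), (2,2)) is [[2, 2, 0, -2, -8, -6, -6, -14, -8], [1, 3, 2, 2, 6, 4, 1, 3, 2], [-7, -15, -8, -5, -12, -7, 5, 9, 4]].
There the 2×2 minor on rows i ∈ {0, 1}, columns (j,k) ∈ {(0,0), (0,1)} is det [[2, 2], [1, 3]] = 4 ≠ 0, so this unfolding has rank ≥ 2; CP rank is at least every unfolding rank, so rank(T) ≥ 2. (Unfolding ranks only ever bound the CP rank from below — rank(T) can be strictly larger than all of them — so the matching upper bound has to come from an explicit 2-term decomposition.)
Upper bound — finding two terms. Write S_k = T[:,:,k] for the frontal slices: S₀ = [[2, -2, -6], [1, 2, 1], [-7, -5, 5]], S₁ = [[2, -8, -14], [3, 6, 3], [-15, -12, 9]], S₂ = [[0, -6, -8], [2, 4, 2], [-8, -7, 4]].
If T = a₁ ⊗ b₁ ⊗ c₁ + a₂ ⊗ b₂ ⊗ c₂ then each S_k = c₁[k]·a₁b₁ᵀ + c₂[k]·a₂b₂ᵀ. S₀ and S₁ are linearly independent, so a₁b₁ᵀ and a₂b₂ᵀ must span the same plane of matrices: they are the rank-1 matrices of the form x·S₀ + y·S₁.
The 2×2 minor of x·S₀ + y·S₁ on rows {0,1}, columns {0,1} is 6·x² + 30·xy + 36·y² = 6·(x + 3·y)(x + 2·y), vanishing at (x:y) = (3:-1) and (2:-1).
M₁ = 3·S₀ − S₁ = [[4, 2, -4], [0, 0, 0], [-6, -3, 6]] = [2, 0, -3][2, 1, -2]ᵀ and M₂ = 2·S₀ − S₁ = [[2, 4, 2], [-1, -2, -1], [1, 2, 1]] = [2, -1, 1][1, 2, 1]ᵀ, so take a₁ = [2, 0, -3], b₁ = [2, 1, -2], a₂ = [2, -1, 1], b₂ = [1, 2, 1].
Each slice is an integer combination of E₁ = a₁b₁ᵀ and E₂ = a₂b₂ᵀ: S₀ = E₁ − E₂, S₁ = 2·E₁ − 3·E₂, S₂ = E₁ − 2·E₂; reading off coefficients, c₁ = [1, 2, 1] and c₂ = [-1, -3, -2].
Hence T = [2, 0, -3] ⊗ [2, 1, -2] ⊗ [1, 2, 1] + [2, -1, 1] ⊗ [1, 2, 1] ⊗ [-1, -3, -2], so rank(T) ≤ 2.
These bounds meet, so rank(T) = 2.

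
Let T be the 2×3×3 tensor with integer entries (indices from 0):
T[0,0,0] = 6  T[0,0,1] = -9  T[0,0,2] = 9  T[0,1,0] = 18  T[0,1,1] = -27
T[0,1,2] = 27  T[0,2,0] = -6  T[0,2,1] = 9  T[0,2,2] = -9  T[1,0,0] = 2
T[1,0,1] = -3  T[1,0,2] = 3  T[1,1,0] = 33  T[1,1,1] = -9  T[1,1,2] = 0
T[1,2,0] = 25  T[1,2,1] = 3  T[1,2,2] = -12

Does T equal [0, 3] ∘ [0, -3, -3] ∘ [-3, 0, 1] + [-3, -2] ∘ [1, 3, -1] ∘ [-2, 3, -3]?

Reconstruct entry (1,0,0) from the claimed factors: Σₗ aₗ[1]bₗ[0]cₗ[0] = (3)·(0)·(-3) + (-2)·(1)·(-2) = 4, but T[1,0,0] = 2. The claim is false.

No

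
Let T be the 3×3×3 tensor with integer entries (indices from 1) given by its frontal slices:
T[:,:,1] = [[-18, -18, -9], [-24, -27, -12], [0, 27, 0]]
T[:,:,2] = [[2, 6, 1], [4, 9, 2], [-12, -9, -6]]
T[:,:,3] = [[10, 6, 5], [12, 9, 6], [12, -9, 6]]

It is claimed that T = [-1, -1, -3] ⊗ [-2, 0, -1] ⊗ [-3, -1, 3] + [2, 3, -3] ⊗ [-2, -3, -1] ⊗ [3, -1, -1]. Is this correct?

Yes

Reconstruct entrywise from the claimed factors. For example, T[3,1,1] = 0 and Σₗ aₗ[3]bₗ[1]cₗ[1] = (-3)·(-2)·(-3) + (-3)·(-2)·(3) = 0; checking all 27 entries, every one matches. The claim holds.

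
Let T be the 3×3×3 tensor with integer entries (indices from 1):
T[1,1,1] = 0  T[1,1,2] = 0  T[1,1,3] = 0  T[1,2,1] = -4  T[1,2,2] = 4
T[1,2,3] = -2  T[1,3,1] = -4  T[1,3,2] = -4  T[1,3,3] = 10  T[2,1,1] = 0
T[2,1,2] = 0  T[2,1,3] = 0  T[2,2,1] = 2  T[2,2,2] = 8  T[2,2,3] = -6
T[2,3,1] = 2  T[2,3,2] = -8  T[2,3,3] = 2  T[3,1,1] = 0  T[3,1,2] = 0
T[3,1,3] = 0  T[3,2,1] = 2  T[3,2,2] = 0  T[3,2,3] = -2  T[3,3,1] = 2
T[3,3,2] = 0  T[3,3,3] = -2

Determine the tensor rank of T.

Lower bound: the mode-3 unfolding of T (rows indexed by k, columns by (i,j) = (1,1), (1,2), (1,3), (2,1), (2,2), (2,3), (3,1), (3,2), (3,3)) is [[0, -4, -4, 0, 2, 2, 0, 2, 2], [0, 4, -4, 0, 8, -8, 0, 0, 0], [0, -2, 10, 0, -6, 2, 0, -2, -2]].
There the 3×3 minor on rows k ∈ {1, 2, 3}, columns (i,j) ∈ {(1,2), (1,3), (2,2)} is det [[-4, -4, 2], [4, -4, 8], [-2, 10, -6]] = 256 ≠ 0, so this unfolding has rank ≥ 3; CP rank is at least every unfolding rank, so rank(T) ≥ 3. (Flattening ranks never certify an upper bound on CP rank; for that we must actually write T with 3 rank-1 terms.)
Upper bound: T is a sum of 3 rank-1 terms, T = [1, 0, 0] ⊗ [0, 1, -1] ⊗ [0, 0, -4] + [1, 2, 0] ⊗ [0, 1, -1] ⊗ [0, 4, -2] + [2, -1, -1] ⊗ [0, 1, 1] ⊗ [-2, 0, 2] (written with every a and b primitive with positive leading entry and the scale carried by c; CP decompositions are not unique, and this one is verified by expanding entrywise), so rank(T) ≤ 3.
These bounds meet, so rank(T) = 3.

3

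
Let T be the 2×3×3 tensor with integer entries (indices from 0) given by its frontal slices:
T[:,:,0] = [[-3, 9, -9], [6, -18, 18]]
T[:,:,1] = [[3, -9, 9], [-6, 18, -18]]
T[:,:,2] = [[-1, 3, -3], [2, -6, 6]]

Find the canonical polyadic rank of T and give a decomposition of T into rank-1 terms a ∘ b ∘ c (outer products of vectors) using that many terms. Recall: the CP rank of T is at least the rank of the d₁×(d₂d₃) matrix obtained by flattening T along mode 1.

rank(T) = 1

Lower bound: T ≠ 0 (e.g. T[0,0,0] = -3), so rank(T) ≥ 1.
Upper bound: if T = a ∘ b ∘ c then every fibre of T is a multiple of the corresponding factor, so read the factors off the fibres through the nonzero entry T[0,0,0] = -3.
The mode-1 fibre T[:,0,0] = [-3, 6] gives a = (1, -2) (primitive direction); the mode-2 fibre T[0,:,0] = [-3, 9, -9] gives b = (1, -3, 3); then c[k] = T[0,0,k] / (a[0]·b[0]) = [-3, 3, -1] / 1 = (-3, 3, -1).
Expanding (1, -2) ∘ (1, -3, 3) ∘ (-3, 3, -1) reproduces all 18 entries of T, so T = (1, -2) ∘ (1, -3, 3) ∘ (-3, 3, -1) and rank(T) ≤ 1.
These bounds meet, so rank(T) = 1.
Check entry T[0,2,1] = 9: (1)·(3)·(3) = 9.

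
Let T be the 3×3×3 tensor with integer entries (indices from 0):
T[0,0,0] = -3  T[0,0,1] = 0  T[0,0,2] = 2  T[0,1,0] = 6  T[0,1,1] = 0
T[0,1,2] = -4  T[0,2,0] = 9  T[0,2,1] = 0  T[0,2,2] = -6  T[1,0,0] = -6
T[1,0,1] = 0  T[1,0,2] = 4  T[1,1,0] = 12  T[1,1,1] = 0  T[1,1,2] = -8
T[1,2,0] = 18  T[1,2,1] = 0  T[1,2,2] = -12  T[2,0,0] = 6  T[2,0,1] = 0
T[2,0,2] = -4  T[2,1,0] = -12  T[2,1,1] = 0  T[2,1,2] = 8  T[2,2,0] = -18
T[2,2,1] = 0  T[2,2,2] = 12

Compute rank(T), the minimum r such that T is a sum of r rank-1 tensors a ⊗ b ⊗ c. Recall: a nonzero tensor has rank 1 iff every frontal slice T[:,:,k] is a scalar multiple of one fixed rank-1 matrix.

1

Lower bound: T ≠ 0 (e.g. T[0,0,0] = -3), so rank(T) ≥ 1.
Upper bound: if T = a ⊗ b ⊗ c then every fibre of T is a multiple of the corresponding factor, so read the factors off the fibres through the nonzero entry T[0,0,0] = -3.
The mode-1 fibre T[:,0,0] = [-3, -6, 6] gives a = (1, 2, -2) (primitive direction); the mode-2 fibre T[0,:,0] = [-3, 6, 9] gives b = (1, -2, -3); then c[k] = T[0,0,k] / (a[0]·b[0]) = [-3, 0, 2] / 1 = (-3, 0, 2).
Expanding (1, 2, -2) ⊗ (1, -2, -3) ⊗ (-3, 0, 2) reproduces all 27 entries of T, so T = (1, 2, -2) ⊗ (1, -2, -3) ⊗ (-3, 0, 2) and rank(T) ≤ 1.
These bounds meet, so rank(T) = 1.
Check entry T[0,2,1] = 0: (1)·(-3)·(0) = 0.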